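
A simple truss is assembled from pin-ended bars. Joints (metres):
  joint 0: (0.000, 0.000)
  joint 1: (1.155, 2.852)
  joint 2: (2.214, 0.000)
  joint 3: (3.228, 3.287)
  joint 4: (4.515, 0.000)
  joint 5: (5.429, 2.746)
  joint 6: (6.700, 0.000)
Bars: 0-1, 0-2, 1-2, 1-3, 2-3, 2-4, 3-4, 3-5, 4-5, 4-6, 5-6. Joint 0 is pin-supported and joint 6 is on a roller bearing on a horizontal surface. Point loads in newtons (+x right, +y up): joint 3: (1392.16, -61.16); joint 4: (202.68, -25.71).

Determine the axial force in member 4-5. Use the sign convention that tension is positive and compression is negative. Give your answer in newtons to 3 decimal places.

N=7 nodes, M=11 members, R=3 reactions → 2N=14, M+R=14
member 0 (0-1): L=3.0770, (cx,cy)=(0.3754,0.9269)
member 1 (0-2): L=2.2140, (cx,cy)=(1.0000,0.0000)
member 2 (1-2): L=3.0423, (cx,cy)=(0.3481,-0.9375)
member 3 (1-3): L=2.1181, (cx,cy)=(0.9787,0.2054)
member 4 (2-3): L=3.4398, (cx,cy)=(0.2948,0.9556)
member 5 (2-4): L=2.3010, (cx,cy)=(1.0000,0.0000)
member 6 (3-4): L=3.5300, (cx,cy)=(0.3646,-0.9312)
member 7 (3-5): L=2.2665, (cx,cy)=(0.9711,-0.2387)
member 8 (4-5): L=2.8941, (cx,cy)=(0.3158,0.9488)
member 9 (4-6): L=2.1850, (cx,cy)=(1.0000,0.0000)
member 10 (5-6): L=3.0259, (cx,cy)=(0.4200,-0.9075)
solve A·x = −loads:
  F[0-1] = +693.6319 N (tension)
  F[0-2] = +1334.4744 N (tension)
  F[1-2] = -582.1612 N (compression)
  F[1-3] = +473.0976 N (tension)
  F[2-3] = +571.1304 N (tension)
  F[2-4] = +963.4686 N (tension)
  F[3-4] = -614.4262 N (compression)
  F[3-5] = -552.7511 N (compression)
  F[4-5] = +630.0909 N (tension)
  F[4-6] = +337.7830 N (tension)
  F[5-6] = -804.1630 N (compression)
  Rx@0 = -1594.8400 N
  Ry@0 = -642.9114 N
  Ry@6 = +729.7814 N

630.091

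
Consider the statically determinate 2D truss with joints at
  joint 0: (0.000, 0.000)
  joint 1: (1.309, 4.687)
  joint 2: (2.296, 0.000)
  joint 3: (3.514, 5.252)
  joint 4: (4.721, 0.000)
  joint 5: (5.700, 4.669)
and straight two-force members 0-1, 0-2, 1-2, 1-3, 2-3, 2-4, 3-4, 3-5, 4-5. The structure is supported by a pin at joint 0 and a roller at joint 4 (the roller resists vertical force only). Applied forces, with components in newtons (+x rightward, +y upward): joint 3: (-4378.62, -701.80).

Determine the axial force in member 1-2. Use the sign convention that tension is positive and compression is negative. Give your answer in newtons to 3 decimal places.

N=6 nodes, M=9 members, R=3 reactions → 2N=12, M+R=12
member 0 (0-1): L=4.8664, (cx,cy)=(0.2690,0.9631)
member 1 (0-2): L=2.2960, (cx,cy)=(1.0000,0.0000)
member 2 (1-2): L=4.7898, (cx,cy)=(0.2061,-0.9785)
member 3 (1-3): L=2.2762, (cx,cy)=(0.9687,0.2482)
member 4 (2-3): L=5.3914, (cx,cy)=(0.2259,0.9741)
member 5 (2-4): L=2.4250, (cx,cy)=(1.0000,0.0000)
member 6 (3-4): L=5.3889, (cx,cy)=(0.2240,-0.9746)
member 7 (3-5): L=2.2624, (cx,cy)=(0.9662,-0.2577)
member 8 (4-5): L=4.7705, (cx,cy)=(0.2052,0.9787)
solve A·x = −loads:
  F[0-1] = -5243.8075 N (compression)
  F[0-2] = -2968.0903 N (compression)
  F[1-2] = +4546.6201 N (tension)
  F[1-3] = -2423.2574 N (compression)
  F[2-3] = -4567.1184 N (compression)
  F[2-4] = -999.4146 N (compression)
  F[3-4] = +4462.1007 N (tension)
  F[3-5] = -0.0000 N (tension)
  F[4-5] = +0.0000 N (tension)
  Rx@0 = +4378.6200 N
  Ry@0 = +5050.5369 N
  Ry@4 = -4348.7369 N

4546.620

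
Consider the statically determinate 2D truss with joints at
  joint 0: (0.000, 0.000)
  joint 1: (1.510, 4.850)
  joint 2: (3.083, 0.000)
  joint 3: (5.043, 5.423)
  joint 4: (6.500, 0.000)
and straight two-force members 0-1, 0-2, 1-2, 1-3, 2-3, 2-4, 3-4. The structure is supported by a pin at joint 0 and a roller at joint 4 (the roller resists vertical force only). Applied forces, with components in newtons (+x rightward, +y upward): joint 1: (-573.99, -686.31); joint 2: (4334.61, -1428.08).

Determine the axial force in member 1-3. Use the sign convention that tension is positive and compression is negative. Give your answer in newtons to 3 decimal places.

-276.993

N=5 nodes, M=7 members, R=3 reactions → 2N=10, M+R=10
member 0 (0-1): L=5.0796, (cx,cy)=(0.2973,0.9548)
member 1 (0-2): L=3.0830, (cx,cy)=(1.0000,0.0000)
member 2 (1-2): L=5.0987, (cx,cy)=(0.3085,-0.9512)
member 3 (1-3): L=3.5792, (cx,cy)=(0.9871,0.1601)
member 4 (2-3): L=5.7663, (cx,cy)=(0.3399,0.9405)
member 5 (2-4): L=3.4170, (cx,cy)=(1.0000,0.0000)
member 6 (3-4): L=5.6153, (cx,cy)=(0.2595,-0.9658)
solve A·x = −loads:
  F[0-1] = -1786.6568 N (compression)
  F[0-2] = +4291.7323 N (tension)
  F[1-2] = +1025.2459 N (tension)
  F[1-3] = -276.9931 N (compression)
  F[2-3] = +481.5136 N (tension)
  F[2-4] = +109.7518 N (tension)
  F[3-4] = -422.9862 N (compression)
  Rx@0 = -3760.6200 N
  Ry@0 = +1705.8904 N
  Ry@4 = +408.4996 N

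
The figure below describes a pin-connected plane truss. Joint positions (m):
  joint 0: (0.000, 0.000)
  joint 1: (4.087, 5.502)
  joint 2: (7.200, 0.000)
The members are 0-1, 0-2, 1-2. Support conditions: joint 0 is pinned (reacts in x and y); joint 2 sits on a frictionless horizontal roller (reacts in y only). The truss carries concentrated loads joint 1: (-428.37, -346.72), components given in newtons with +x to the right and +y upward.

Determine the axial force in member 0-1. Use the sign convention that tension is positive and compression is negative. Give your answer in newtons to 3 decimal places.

-594.518

N=3 nodes, M=3 members, R=3 reactions → 2N=6, M+R=6
member 0 (0-1): L=6.8539, (cx,cy)=(0.5963,0.8028)
member 1 (0-2): L=7.2000, (cx,cy)=(1.0000,0.0000)
member 2 (1-2): L=6.3216, (cx,cy)=(0.4924,-0.8703)
solve A·x = −loads:
  F[0-1] = -594.5184 N (compression)
  F[0-2] = -73.8556 N (compression)
  F[1-2] = +149.9795 N (tension)
  Rx@0 = +428.3700 N
  Ry@0 = +477.2543 N
  Ry@2 = -130.5343 N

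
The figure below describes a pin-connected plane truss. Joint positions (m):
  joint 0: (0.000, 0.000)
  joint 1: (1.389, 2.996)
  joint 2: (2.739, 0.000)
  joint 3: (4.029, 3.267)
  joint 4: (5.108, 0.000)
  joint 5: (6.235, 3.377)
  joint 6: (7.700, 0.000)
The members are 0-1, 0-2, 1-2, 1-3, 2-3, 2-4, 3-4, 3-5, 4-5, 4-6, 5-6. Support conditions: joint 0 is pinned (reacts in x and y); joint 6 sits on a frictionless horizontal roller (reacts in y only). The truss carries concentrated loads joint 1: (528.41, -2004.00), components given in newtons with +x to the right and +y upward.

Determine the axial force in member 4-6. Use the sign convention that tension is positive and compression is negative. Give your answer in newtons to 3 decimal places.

246.018

N=7 nodes, M=11 members, R=3 reactions → 2N=14, M+R=14
member 0 (0-1): L=3.3023, (cx,cy)=(0.4206,0.9072)
member 1 (0-2): L=2.7390, (cx,cy)=(1.0000,0.0000)
member 2 (1-2): L=3.2861, (cx,cy)=(0.4108,-0.9117)
member 3 (1-3): L=2.6539, (cx,cy)=(0.9948,0.1021)
member 4 (2-3): L=3.5125, (cx,cy)=(0.3673,0.9301)
member 5 (2-4): L=2.3690, (cx,cy)=(1.0000,0.0000)
member 6 (3-4): L=3.4406, (cx,cy)=(0.3136,-0.9496)
member 7 (3-5): L=2.2087, (cx,cy)=(0.9988,0.0498)
member 8 (4-5): L=3.5601, (cx,cy)=(0.3166,0.9486)
member 9 (4-6): L=2.5920, (cx,cy)=(1.0000,0.0000)
member 10 (5-6): L=3.6811, (cx,cy)=(0.3980,-0.9174)
solve A·x = −loads:
  F[0-1] = -1583.8140 N (compression)
  F[0-2] = +1194.5828 N (tension)
  F[1-2] = -723.0684 N (compression)
  F[1-3] = -902.2481 N (compression)
  F[2-3] = +708.7640 N (tension)
  F[2-4] = +637.2284 N (tension)
  F[3-4] = -620.4741 N (compression)
  F[3-5] = -443.1910 N (compression)
  F[4-5] = +621.1156 N (tension)
  F[4-6] = +246.0178 N (tension)
  F[5-6] = -618.1646 N (compression)
  Rx@0 = -528.4100 N
  Ry@0 = +1436.8997 N
  Ry@6 = +567.1003 N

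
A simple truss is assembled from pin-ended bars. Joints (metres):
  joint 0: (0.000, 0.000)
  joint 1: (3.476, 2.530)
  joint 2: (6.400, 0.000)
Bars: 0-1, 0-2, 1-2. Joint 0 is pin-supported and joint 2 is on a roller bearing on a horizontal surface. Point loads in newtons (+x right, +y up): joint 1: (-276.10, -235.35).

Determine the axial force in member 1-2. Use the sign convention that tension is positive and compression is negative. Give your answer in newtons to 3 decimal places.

N=3 nodes, M=3 members, R=3 reactions → 2N=6, M+R=6
member 0 (0-1): L=4.2992, (cx,cy)=(0.8085,0.5885)
member 1 (0-2): L=6.4000, (cx,cy)=(1.0000,0.0000)
member 2 (1-2): L=3.8666, (cx,cy)=(0.7562,-0.6543)
solve A·x = −loads:
  F[0-1] = -368.1906 N (compression)
  F[0-2] = +21.5875 N (tension)
  F[1-2] = -28.5467 N (compression)
  Rx@0 = +276.1000 N
  Ry@0 = +216.6713 N
  Ry@2 = +18.6787 N

-28.547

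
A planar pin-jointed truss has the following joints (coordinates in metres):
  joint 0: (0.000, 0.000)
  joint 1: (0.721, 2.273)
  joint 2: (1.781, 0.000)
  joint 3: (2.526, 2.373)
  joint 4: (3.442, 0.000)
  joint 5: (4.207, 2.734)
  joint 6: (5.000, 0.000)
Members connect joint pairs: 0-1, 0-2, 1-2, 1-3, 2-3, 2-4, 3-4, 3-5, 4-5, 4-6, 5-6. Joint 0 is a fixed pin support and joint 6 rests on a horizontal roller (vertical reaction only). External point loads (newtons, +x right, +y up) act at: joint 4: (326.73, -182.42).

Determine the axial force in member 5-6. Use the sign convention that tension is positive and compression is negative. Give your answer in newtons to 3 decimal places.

-130.754

N=7 nodes, M=11 members, R=3 reactions → 2N=14, M+R=14
member 0 (0-1): L=2.3846, (cx,cy)=(0.3024,0.9532)
member 1 (0-2): L=1.7810, (cx,cy)=(1.0000,0.0000)
member 2 (1-2): L=2.5080, (cx,cy)=(0.4226,-0.9063)
member 3 (1-3): L=1.8078, (cx,cy)=(0.9985,0.0553)
member 4 (2-3): L=2.4872, (cx,cy)=(0.2995,0.9541)
member 5 (2-4): L=1.6610, (cx,cy)=(1.0000,0.0000)
member 6 (3-4): L=2.5437, (cx,cy)=(0.3601,-0.9329)
member 7 (3-5): L=1.7193, (cx,cy)=(0.9777,0.2100)
member 8 (4-5): L=2.8390, (cx,cy)=(0.2695,0.9630)
member 9 (4-6): L=1.5580, (cx,cy)=(1.0000,0.0000)
member 10 (5-6): L=2.8467, (cx,cy)=(0.2786,-0.9604)
solve A·x = −loads:
  F[0-1] = -59.6332 N (compression)
  F[0-2] = +344.7604 N (tension)
  F[1-2] = +60.0651 N (tension)
  F[1-3] = -43.4832 N (compression)
  F[2-3] = -57.0564 N (compression)
  F[2-4] = +387.2370 N (tension)
  F[3-4] = +43.4034 N (tension)
  F[3-5] = -77.8729 N (compression)
  F[4-5] = +147.3799 N (tension)
  F[4-6] = +36.4240 N (tension)
  F[5-6] = -130.7537 N (compression)
  Rx@0 = -326.7300 N
  Ry@0 = +56.8421 N
  Ry@6 = +125.5779 N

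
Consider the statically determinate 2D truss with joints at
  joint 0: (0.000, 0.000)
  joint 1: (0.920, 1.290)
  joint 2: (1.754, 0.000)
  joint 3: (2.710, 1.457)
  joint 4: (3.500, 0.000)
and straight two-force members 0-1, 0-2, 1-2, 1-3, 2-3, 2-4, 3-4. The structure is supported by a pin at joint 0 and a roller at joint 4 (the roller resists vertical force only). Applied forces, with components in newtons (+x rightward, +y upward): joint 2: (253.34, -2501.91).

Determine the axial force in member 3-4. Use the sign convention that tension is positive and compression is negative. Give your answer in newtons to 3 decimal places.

N=5 nodes, M=7 members, R=3 reactions → 2N=10, M+R=10
member 0 (0-1): L=1.5845, (cx,cy)=(0.5806,0.8142)
member 1 (0-2): L=1.7540, (cx,cy)=(1.0000,0.0000)
member 2 (1-2): L=1.5361, (cx,cy)=(0.5429,-0.8398)
member 3 (1-3): L=1.7978, (cx,cy)=(0.9957,0.0929)
member 4 (2-3): L=1.7426, (cx,cy)=(0.5486,0.8361)
member 5 (2-4): L=1.7460, (cx,cy)=(1.0000,0.0000)
member 6 (3-4): L=1.6574, (cx,cy)=(0.4767,-0.8791)
solve A·x = −loads:
  F[0-1] = -1532.9863 N (compression)
  F[0-2] = +1143.4547 N (tension)
  F[1-2] = +1308.4105 N (tension)
  F[1-3] = -1607.4369 N (compression)
  F[2-3] = +1678.2106 N (tension)
  F[2-4] = +679.8307 N (tension)
  F[3-4] = -1426.2609 N (compression)
  Rx@0 = -253.3400 N
  Ry@0 = +1248.0957 N
  Ry@4 = +1253.8143 N

-1426.261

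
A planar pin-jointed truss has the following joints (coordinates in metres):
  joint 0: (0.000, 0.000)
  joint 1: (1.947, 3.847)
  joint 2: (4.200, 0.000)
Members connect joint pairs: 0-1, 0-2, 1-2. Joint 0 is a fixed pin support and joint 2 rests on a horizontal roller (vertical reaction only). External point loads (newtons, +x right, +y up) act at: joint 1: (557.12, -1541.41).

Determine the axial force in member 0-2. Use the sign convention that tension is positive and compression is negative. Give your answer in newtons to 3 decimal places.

N=3 nodes, M=3 members, R=3 reactions → 2N=6, M+R=6
member 0 (0-1): L=4.3116, (cx,cy)=(0.4516,0.8922)
member 1 (0-2): L=4.2000, (cx,cy)=(1.0000,0.0000)
member 2 (1-2): L=4.4582, (cx,cy)=(0.5054,-0.8629)
solve A·x = −loads:
  F[0-1] = -354.7949 N (compression)
  F[0-2] = +717.3342 N (tension)
  F[1-2] = -1419.4448 N (compression)
  Rx@0 = -557.1200 N
  Ry@0 = +316.5610 N
  Ry@2 = +1224.8490 N

717.334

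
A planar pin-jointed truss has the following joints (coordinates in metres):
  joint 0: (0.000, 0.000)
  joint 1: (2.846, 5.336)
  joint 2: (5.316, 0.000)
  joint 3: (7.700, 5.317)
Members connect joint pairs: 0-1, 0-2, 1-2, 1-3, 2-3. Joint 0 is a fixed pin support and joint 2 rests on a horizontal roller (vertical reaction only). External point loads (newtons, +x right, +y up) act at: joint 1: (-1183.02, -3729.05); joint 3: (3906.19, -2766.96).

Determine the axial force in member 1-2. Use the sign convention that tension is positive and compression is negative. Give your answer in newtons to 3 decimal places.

N=4 nodes, M=5 members, R=3 reactions → 2N=8, M+R=8
member 0 (0-1): L=6.0475, (cx,cy)=(0.4706,0.8823)
member 1 (0-2): L=5.3160, (cx,cy)=(1.0000,0.0000)
member 2 (1-2): L=5.8799, (cx,cy)=(0.4201,-0.9075)
member 3 (1-3): L=4.8540, (cx,cy)=(1.0000,-0.0039)
member 4 (2-3): L=5.8270, (cx,cy)=(0.4091,0.9125)
solve A·x = −loads:
  F[0-1] = +2524.7195 N (tension)
  F[0-2] = +1535.0234 N (tension)
  F[1-2] = -6586.1061 N (compression)
  F[1-3] = +5137.8427 N (tension)
  F[2-3] = -3010.3242 N (compression)
  Rx@0 = -2723.1700 N
  Ry@0 = -2227.6706 N
  Ry@2 = +8723.6806 N

-6586.106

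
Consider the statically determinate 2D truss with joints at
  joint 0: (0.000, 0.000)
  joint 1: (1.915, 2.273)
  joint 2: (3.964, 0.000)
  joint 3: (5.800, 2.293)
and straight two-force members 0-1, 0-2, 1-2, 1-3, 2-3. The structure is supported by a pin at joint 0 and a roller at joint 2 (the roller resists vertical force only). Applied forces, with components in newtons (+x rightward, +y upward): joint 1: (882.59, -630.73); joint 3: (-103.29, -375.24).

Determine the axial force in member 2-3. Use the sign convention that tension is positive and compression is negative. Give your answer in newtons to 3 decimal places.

-482.011

N=4 nodes, M=5 members, R=3 reactions → 2N=8, M+R=8
member 0 (0-1): L=2.9722, (cx,cy)=(0.6443,0.7648)
member 1 (0-2): L=3.9640, (cx,cy)=(1.0000,0.0000)
member 2 (1-2): L=3.0602, (cx,cy)=(0.6696,-0.7428)
member 3 (1-3): L=3.8851, (cx,cy)=(1.0000,0.0051)
member 4 (2-3): L=2.9375, (cx,cy)=(0.6250,0.7806)
solve A·x = −loads:
  F[0-1] = +384.5787 N (tension)
  F[0-2] = +531.5114 N (tension)
  F[1-2] = -1243.7734 N (compression)
  F[1-3] = +197.9825 N (tension)
  F[2-3] = -482.0109 N (compression)
  Rx@0 = -779.3000 N
  Ry@0 = -294.1115 N
  Ry@2 = +1300.0815 N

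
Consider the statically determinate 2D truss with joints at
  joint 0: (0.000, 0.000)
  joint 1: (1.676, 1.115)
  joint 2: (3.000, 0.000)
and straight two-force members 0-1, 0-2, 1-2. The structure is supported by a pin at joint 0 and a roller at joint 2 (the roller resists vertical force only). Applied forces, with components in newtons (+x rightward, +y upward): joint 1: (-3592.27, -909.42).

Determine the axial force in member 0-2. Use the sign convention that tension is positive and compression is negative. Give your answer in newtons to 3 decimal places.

N=3 nodes, M=3 members, R=3 reactions → 2N=6, M+R=6
member 0 (0-1): L=2.0130, (cx,cy)=(0.8326,0.5539)
member 1 (0-2): L=3.0000, (cx,cy)=(1.0000,0.0000)
member 2 (1-2): L=1.7310, (cx,cy)=(0.7649,-0.6442)
solve A·x = −loads:
  F[0-1] = -3135.0286 N (compression)
  F[0-2] = -982.0926 N (compression)
  F[1-2] = +1283.9553 N (tension)
  Rx@0 = +3592.2700 N
  Ry@0 = +1736.4844 N
  Ry@2 = -827.0644 N

-982.093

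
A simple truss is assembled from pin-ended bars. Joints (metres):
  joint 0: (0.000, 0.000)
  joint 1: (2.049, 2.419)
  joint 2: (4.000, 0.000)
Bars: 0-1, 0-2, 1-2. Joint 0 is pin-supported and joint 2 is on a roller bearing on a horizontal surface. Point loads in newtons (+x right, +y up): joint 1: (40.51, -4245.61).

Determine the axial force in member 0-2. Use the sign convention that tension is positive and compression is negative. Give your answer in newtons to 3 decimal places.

1773.815

N=3 nodes, M=3 members, R=3 reactions → 2N=6, M+R=6
member 0 (0-1): L=3.1702, (cx,cy)=(0.6463,0.7631)
member 1 (0-2): L=4.0000, (cx,cy)=(1.0000,0.0000)
member 2 (1-2): L=3.1077, (cx,cy)=(0.6278,-0.7784)
solve A·x = −loads:
  F[0-1] = -2681.7309 N (compression)
  F[0-2] = +1773.8148 N (tension)
  F[1-2] = -2825.4898 N (compression)
  Rx@0 = -40.5100 N
  Ry@0 = +2046.2979 N
  Ry@2 = +2199.3121 N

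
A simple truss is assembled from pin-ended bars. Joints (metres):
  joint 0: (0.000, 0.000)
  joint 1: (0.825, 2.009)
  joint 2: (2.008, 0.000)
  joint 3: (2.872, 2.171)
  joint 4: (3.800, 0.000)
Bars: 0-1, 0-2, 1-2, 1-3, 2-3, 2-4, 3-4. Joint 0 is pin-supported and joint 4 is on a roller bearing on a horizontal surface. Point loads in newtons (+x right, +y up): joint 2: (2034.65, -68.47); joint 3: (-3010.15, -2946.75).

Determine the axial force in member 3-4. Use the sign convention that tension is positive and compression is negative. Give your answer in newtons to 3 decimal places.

-591.134

N=5 nodes, M=7 members, R=3 reactions → 2N=10, M+R=10
member 0 (0-1): L=2.1718, (cx,cy)=(0.3799,0.9250)
member 1 (0-2): L=2.0080, (cx,cy)=(1.0000,0.0000)
member 2 (1-2): L=2.3314, (cx,cy)=(0.5074,-0.8617)
member 3 (1-3): L=2.0534, (cx,cy)=(0.9969,0.0789)
member 4 (2-3): L=2.3366, (cx,cy)=(0.3698,0.9291)
member 5 (2-4): L=1.7920, (cx,cy)=(1.0000,0.0000)
member 6 (3-4): L=2.3610, (cx,cy)=(0.3931,-0.9195)
solve A·x = −loads:
  F[0-1] = -2671.9520 N (compression)
  F[0-2] = +39.4934 N (tension)
  F[1-2] = +2651.5617 N (tension)
  F[1-3] = -2367.8125 N (compression)
  F[2-3] = -2385.4578 N (compression)
  F[2-4] = +232.3451 N (tension)
  F[3-4] = -591.1336 N (compression)
  Rx@0 = +975.5000 N
  Ry@0 = +2471.6626 N
  Ry@4 = +543.5574 N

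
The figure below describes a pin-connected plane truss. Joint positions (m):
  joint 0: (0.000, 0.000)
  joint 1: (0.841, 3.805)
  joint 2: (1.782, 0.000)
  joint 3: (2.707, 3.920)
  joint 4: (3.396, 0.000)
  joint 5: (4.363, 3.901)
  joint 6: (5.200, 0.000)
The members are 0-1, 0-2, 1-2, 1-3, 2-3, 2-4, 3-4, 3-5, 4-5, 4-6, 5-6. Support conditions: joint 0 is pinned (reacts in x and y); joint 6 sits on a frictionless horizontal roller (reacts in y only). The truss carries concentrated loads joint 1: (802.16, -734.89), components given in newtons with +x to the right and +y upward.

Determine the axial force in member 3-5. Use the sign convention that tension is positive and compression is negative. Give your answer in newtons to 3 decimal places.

-325.499

N=7 nodes, M=11 members, R=3 reactions → 2N=14, M+R=14
member 0 (0-1): L=3.8968, (cx,cy)=(0.2158,0.9764)
member 1 (0-2): L=1.7820, (cx,cy)=(1.0000,0.0000)
member 2 (1-2): L=3.9196, (cx,cy)=(0.2401,-0.9708)
member 3 (1-3): L=1.8695, (cx,cy)=(0.9981,0.0615)
member 4 (2-3): L=4.0277, (cx,cy)=(0.2297,0.9733)
member 5 (2-4): L=1.6140, (cx,cy)=(1.0000,0.0000)
member 6 (3-4): L=3.9801, (cx,cy)=(0.1731,-0.9849)
member 7 (3-5): L=1.6561, (cx,cy)=(0.9999,-0.0115)
member 8 (4-5): L=4.0191, (cx,cy)=(0.2406,0.9706)
member 9 (4-6): L=1.8040, (cx,cy)=(1.0000,0.0000)
member 10 (5-6): L=3.9898, (cx,cy)=(0.2098,-0.9777)
solve A·x = −loads:
  F[0-1] = -29.7721 N (compression)
  F[0-2] = +808.5853 N (tension)
  F[1-2] = -766.7310 N (compression)
  F[1-3] = -625.6983 N (compression)
  F[2-3] = +764.7491 N (tension)
  F[2-4] = +448.8796 N (tension)
  F[3-4] = -712.8476 N (compression)
  F[3-5] = -325.4988 N (compression)
  F[4-5] = +723.3341 N (tension)
  F[4-6] = +151.4409 N (tension)
  F[5-6] = -721.8833 N (compression)
  Rx@0 = -802.1600 N
  Ry@0 = +29.0705 N
  Ry@6 = +705.8195 N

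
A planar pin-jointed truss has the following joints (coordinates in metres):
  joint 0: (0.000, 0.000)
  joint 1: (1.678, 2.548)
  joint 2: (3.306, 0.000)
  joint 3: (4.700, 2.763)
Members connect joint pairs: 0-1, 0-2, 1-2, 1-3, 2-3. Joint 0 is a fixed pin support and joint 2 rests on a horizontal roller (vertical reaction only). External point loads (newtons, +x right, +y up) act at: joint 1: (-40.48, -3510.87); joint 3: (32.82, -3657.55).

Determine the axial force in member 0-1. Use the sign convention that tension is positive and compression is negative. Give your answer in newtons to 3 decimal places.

-228.005

N=4 nodes, M=5 members, R=3 reactions → 2N=8, M+R=8
member 0 (0-1): L=3.0509, (cx,cy)=(0.5500,0.8352)
member 1 (0-2): L=3.3060, (cx,cy)=(1.0000,0.0000)
member 2 (1-2): L=3.0237, (cx,cy)=(0.5384,-0.8427)
member 3 (1-3): L=3.0296, (cx,cy)=(0.9975,0.0710)
member 4 (2-3): L=3.0947, (cx,cy)=(0.4504,0.8928)
solve A·x = −loads:
  F[0-1] = -228.0049 N (compression)
  F[0-2] = +117.7431 N (tension)
  F[1-2] = -3775.8759 N (compression)
  F[1-3] = +1952.9905 N (tension)
  F[2-3] = -4251.9274 N (compression)
  Rx@0 = +7.6600 N
  Ry@0 = +190.4214 N
  Ry@2 = +6977.9986 N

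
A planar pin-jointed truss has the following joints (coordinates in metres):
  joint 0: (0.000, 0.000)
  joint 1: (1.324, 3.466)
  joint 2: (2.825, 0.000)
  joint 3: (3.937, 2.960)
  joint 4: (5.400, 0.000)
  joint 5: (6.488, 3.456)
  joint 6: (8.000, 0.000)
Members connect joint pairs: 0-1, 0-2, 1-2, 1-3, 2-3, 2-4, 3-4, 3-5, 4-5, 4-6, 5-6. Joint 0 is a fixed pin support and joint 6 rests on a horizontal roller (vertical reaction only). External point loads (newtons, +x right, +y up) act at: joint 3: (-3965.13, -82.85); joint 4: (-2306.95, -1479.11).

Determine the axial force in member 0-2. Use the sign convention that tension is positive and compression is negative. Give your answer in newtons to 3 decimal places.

-5511.950

N=7 nodes, M=11 members, R=3 reactions → 2N=14, M+R=14
member 0 (0-1): L=3.7103, (cx,cy)=(0.3568,0.9342)
member 1 (0-2): L=2.8250, (cx,cy)=(1.0000,0.0000)
member 2 (1-2): L=3.7771, (cx,cy)=(0.3974,-0.9176)
member 3 (1-3): L=2.6615, (cx,cy)=(0.9818,-0.1901)
member 4 (2-3): L=3.1620, (cx,cy)=(0.3517,0.9361)
member 5 (2-4): L=2.5750, (cx,cy)=(1.0000,0.0000)
member 6 (3-4): L=3.3018, (cx,cy)=(0.4431,-0.8965)
member 7 (3-5): L=2.5988, (cx,cy)=(0.9816,0.1909)
member 8 (4-5): L=3.6232, (cx,cy)=(0.3003,0.9538)
member 9 (4-6): L=2.6000, (cx,cy)=(1.0000,0.0000)
member 10 (5-6): L=3.7723, (cx,cy)=(0.4008,-0.9162)
solve A·x = −loads:
  F[0-1] = -2130.1278 N (compression)
  F[0-2] = -5511.9503 N (compression)
  F[1-2] = +2542.0571 N (tension)
  F[1-3] = -1803.2293 N (compression)
  F[2-3] = -2491.8870 N (compression)
  F[2-4] = -3625.3968 N (compression)
  F[3-4] = +2201.6317 N (tension)
  F[3-5] = +349.3479 N (tension)
  F[4-5] = -518.5333 N (compression)
  F[4-6] = -187.2178 N (compression)
  F[5-6] = +467.0882 N (tension)
  Rx@0 = +6272.0800 N
  Ry@0 = +1989.8863 N
  Ry@6 = -427.9263 N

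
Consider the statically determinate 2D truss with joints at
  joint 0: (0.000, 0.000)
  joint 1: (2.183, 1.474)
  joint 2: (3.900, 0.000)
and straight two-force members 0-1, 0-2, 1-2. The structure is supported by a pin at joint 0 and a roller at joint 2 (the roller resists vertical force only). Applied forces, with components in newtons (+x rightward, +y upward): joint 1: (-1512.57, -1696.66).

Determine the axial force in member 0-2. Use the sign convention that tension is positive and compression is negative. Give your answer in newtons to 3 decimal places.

N=3 nodes, M=3 members, R=3 reactions → 2N=6, M+R=6
member 0 (0-1): L=2.6340, (cx,cy)=(0.8288,0.5596)
member 1 (0-2): L=3.9000, (cx,cy)=(1.0000,0.0000)
member 2 (1-2): L=2.2629, (cx,cy)=(0.7588,-0.6514)
solve A·x = −loads:
  F[0-1] = -2356.4100 N (compression)
  F[0-2] = +440.3402 N (tension)
  F[1-2] = -580.3440 N (compression)
  Rx@0 = +1512.5700 N
  Ry@0 = +1318.6393 N
  Ry@2 = +378.0207 N

440.340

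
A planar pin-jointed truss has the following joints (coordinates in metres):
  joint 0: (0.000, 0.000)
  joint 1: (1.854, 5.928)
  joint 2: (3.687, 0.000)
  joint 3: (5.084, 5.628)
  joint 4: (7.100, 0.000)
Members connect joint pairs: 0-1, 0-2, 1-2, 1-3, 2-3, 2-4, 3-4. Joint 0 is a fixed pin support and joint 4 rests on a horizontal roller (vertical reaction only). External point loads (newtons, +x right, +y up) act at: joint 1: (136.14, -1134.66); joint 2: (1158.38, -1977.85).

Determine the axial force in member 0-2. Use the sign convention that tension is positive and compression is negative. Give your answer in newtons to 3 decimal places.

N=5 nodes, M=7 members, R=3 reactions → 2N=10, M+R=10
member 0 (0-1): L=6.2112, (cx,cy)=(0.2985,0.9544)
member 1 (0-2): L=3.6870, (cx,cy)=(1.0000,0.0000)
member 2 (1-2): L=6.2049, (cx,cy)=(0.2954,-0.9554)
member 3 (1-3): L=3.2439, (cx,cy)=(0.9957,-0.0925)
member 4 (2-3): L=5.7988, (cx,cy)=(0.2409,0.9705)
member 5 (2-4): L=3.4130, (cx,cy)=(1.0000,0.0000)
member 6 (3-4): L=5.9782, (cx,cy)=(0.3372,-0.9414)
solve A·x = −loads:
  F[0-1] = -1755.4943 N (compression)
  F[0-2] = +1818.5263 N (tension)
  F[1-2] = +648.8803 N (tension)
  F[1-3] = -855.4987 N (compression)
  F[2-3] = +1399.1379 N (tension)
  F[2-4] = +514.7629 N (tension)
  F[3-4] = -1526.4612 N (compression)
  Rx@0 = -1294.5200 N
  Ry@0 = +1675.4634 N
  Ry@4 = +1437.0466 N

1818.526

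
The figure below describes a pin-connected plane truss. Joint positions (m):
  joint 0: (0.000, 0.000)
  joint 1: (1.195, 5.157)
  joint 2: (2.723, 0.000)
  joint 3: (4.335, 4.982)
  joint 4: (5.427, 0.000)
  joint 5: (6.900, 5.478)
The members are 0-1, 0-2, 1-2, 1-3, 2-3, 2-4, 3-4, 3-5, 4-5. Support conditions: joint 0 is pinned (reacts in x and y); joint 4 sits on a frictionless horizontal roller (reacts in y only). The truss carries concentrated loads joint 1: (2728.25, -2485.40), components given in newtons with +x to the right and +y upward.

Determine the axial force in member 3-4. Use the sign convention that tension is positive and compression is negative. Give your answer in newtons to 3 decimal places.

-3214.329

N=6 nodes, M=9 members, R=3 reactions → 2N=12, M+R=12
member 0 (0-1): L=5.2936, (cx,cy)=(0.2257,0.9742)
member 1 (0-2): L=2.7230, (cx,cy)=(1.0000,0.0000)
member 2 (1-2): L=5.3786, (cx,cy)=(0.2841,-0.9588)
member 3 (1-3): L=3.1449, (cx,cy)=(0.9985,-0.0556)
member 4 (2-3): L=5.2363, (cx,cy)=(0.3079,0.9514)
member 5 (2-4): L=2.7040, (cx,cy)=(1.0000,0.0000)
member 6 (3-4): L=5.1003, (cx,cy)=(0.2141,-0.9768)
member 7 (3-5): L=2.6125, (cx,cy)=(0.9818,0.1899)
member 8 (4-5): L=5.6726, (cx,cy)=(0.2597,0.9657)
solve A·x = −loads:
  F[0-1] = +671.7289 N (tension)
  F[0-2] = +2576.6123 N (tension)
  F[1-2] = -3177.4118 N (compression)
  F[1-3] = -1676.5444 N (compression)
  F[2-3] = +3202.0028 N (tension)
  F[2-4] = +688.2076 N (tension)
  F[3-4] = -3214.3286 N (compression)
  F[3-5] = -0.0000 N (compression)
  F[4-5] = +0.0000 N (tension)
  Rx@0 = -2728.2500 N
  Ry@0 = -654.3896 N
  Ry@4 = +3139.7896 N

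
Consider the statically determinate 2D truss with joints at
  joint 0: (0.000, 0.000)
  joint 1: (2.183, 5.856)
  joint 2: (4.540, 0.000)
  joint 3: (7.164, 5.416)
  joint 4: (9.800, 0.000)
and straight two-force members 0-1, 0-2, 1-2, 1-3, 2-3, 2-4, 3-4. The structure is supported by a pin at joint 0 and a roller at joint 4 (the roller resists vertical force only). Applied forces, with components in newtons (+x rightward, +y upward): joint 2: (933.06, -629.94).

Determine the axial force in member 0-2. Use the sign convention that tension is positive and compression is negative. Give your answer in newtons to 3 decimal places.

N=5 nodes, M=7 members, R=3 reactions → 2N=10, M+R=10
member 0 (0-1): L=6.2497, (cx,cy)=(0.3493,0.9370)
member 1 (0-2): L=4.5400, (cx,cy)=(1.0000,0.0000)
member 2 (1-2): L=6.3125, (cx,cy)=(0.3734,-0.9277)
member 3 (1-3): L=5.0004, (cx,cy)=(0.9961,-0.0880)
member 4 (2-3): L=6.0182, (cx,cy)=(0.4360,0.8999)
member 5 (2-4): L=5.2600, (cx,cy)=(1.0000,0.0000)
member 6 (3-4): L=6.0234, (cx,cy)=(0.4376,-0.8992)
solve A·x = −loads:
  F[0-1] = -360.8395 N (compression)
  F[0-2] = +1059.1009 N (tension)
  F[1-2] = +390.3509 N (tension)
  F[1-3] = -272.8499 N (compression)
  F[2-3] = +297.5979 N (tension)
  F[2-4] = +142.0351 N (tension)
  F[3-4] = -324.5587 N (compression)
  Rx@0 = -933.0600 N
  Ry@0 = +338.1107 N
  Ry@4 = +291.8293 N

1059.101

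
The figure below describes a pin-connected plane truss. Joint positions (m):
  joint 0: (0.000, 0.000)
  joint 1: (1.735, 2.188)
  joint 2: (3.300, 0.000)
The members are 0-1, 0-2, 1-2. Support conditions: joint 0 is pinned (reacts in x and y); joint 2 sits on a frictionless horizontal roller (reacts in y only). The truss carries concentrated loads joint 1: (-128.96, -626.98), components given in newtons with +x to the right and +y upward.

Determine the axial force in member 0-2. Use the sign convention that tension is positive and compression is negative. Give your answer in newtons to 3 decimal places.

174.621

N=3 nodes, M=3 members, R=3 reactions → 2N=6, M+R=6
member 0 (0-1): L=2.7924, (cx,cy)=(0.6213,0.7836)
member 1 (0-2): L=3.3000, (cx,cy)=(1.0000,0.0000)
member 2 (1-2): L=2.6901, (cx,cy)=(0.5818,-0.8134)
solve A·x = −loads:
  F[0-1] = -488.6019 N (compression)
  F[0-2] = +174.6213 N (tension)
  F[1-2] = -300.1575 N (compression)
  Rx@0 = +128.9600 N
  Ry@0 = +382.8449 N
  Ry@2 = +244.1351 N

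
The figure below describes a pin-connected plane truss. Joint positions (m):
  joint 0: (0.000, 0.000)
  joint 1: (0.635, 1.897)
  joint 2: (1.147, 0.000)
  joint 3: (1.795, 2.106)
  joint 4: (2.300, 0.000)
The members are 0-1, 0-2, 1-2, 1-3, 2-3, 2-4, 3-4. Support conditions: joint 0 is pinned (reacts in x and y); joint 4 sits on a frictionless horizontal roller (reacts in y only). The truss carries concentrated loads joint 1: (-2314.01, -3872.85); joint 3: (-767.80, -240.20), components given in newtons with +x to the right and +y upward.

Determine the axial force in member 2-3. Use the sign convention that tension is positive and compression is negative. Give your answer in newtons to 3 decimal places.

N=5 nodes, M=7 members, R=3 reactions → 2N=10, M+R=10
member 0 (0-1): L=2.0005, (cx,cy)=(0.3174,0.9483)
member 1 (0-2): L=1.1470, (cx,cy)=(1.0000,0.0000)
member 2 (1-2): L=1.9649, (cx,cy)=(0.2606,-0.9655)
member 3 (1-3): L=1.1787, (cx,cy)=(0.9842,0.1773)
member 4 (2-3): L=2.2034, (cx,cy)=(0.2941,0.9558)
member 5 (2-4): L=1.1530, (cx,cy)=(1.0000,0.0000)
member 6 (3-4): L=2.1657, (cx,cy)=(0.2332,-0.9724)
solve A·x = −loads:
  F[0-1] = -5766.1492 N (compression)
  F[0-2] = -1251.4772 N (compression)
  F[1-2] = +1661.6270 N (tension)
  F[1-3] = +51.5138 N (tension)
  F[2-3] = -1678.4460 N (compression)
  F[2-4] = -324.8903 N (compression)
  F[3-4] = +1393.2976 N (tension)
  Rx@0 = +3081.8100 N
  Ry@0 = +5467.9391 N
  Ry@4 = -1354.8891 N

-1678.446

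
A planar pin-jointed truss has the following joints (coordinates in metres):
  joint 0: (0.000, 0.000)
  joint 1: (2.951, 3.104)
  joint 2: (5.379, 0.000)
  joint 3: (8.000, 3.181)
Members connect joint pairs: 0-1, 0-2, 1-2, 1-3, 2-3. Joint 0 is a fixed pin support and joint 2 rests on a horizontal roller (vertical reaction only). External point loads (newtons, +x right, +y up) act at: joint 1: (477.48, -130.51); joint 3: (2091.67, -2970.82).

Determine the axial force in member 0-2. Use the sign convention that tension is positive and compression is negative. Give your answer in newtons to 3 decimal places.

N=4 nodes, M=5 members, R=3 reactions → 2N=8, M+R=8
member 0 (0-1): L=4.2829, (cx,cy)=(0.6890,0.7247)
member 1 (0-2): L=5.3790, (cx,cy)=(1.0000,0.0000)
member 2 (1-2): L=3.9408, (cx,cy)=(0.6161,-0.7877)
member 3 (1-3): L=5.0496, (cx,cy)=(0.9999,0.0152)
member 4 (2-3): L=4.1217, (cx,cy)=(0.6359,0.7718)
solve A·x = −loads:
  F[0-1] = +4003.0200 N (tension)
  F[0-2] = -189.0085 N (compression)
  F[1-2] = -3759.9709 N (compression)
  F[1-3] = +4597.7938 N (tension)
  F[2-3] = -3940.2077 N (compression)
  Rx@0 = -2569.1500 N
  Ry@0 = -2901.1603 N
  Ry@2 = +6002.4903 N

-189.008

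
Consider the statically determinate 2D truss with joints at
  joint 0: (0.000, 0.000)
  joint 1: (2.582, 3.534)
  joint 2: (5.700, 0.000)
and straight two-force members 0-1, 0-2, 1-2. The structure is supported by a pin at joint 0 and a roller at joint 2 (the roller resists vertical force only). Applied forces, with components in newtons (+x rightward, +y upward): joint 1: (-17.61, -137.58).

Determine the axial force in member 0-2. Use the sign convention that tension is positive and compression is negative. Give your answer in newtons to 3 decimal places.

N=3 nodes, M=3 members, R=3 reactions → 2N=6, M+R=6
member 0 (0-1): L=4.3767, (cx,cy)=(0.5899,0.8074)
member 1 (0-2): L=5.7000, (cx,cy)=(1.0000,0.0000)
member 2 (1-2): L=4.7129, (cx,cy)=(0.6616,-0.7499)
solve A·x = −loads:
  F[0-1] = -106.7272 N (compression)
  F[0-2] = +45.3523 N (tension)
  F[1-2] = -68.5501 N (compression)
  Rx@0 = +17.6100 N
  Ry@0 = +86.1769 N
  Ry@2 = +51.4031 N

45.352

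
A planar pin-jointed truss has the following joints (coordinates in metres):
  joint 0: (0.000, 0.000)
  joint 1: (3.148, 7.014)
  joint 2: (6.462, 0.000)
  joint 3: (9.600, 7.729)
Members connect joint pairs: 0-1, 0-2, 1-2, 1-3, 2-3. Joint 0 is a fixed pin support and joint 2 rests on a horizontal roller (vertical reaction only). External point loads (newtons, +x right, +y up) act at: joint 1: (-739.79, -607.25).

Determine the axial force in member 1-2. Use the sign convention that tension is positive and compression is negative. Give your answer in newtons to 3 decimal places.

560.919

N=4 nodes, M=5 members, R=3 reactions → 2N=8, M+R=8
member 0 (0-1): L=7.6880, (cx,cy)=(0.4095,0.9123)
member 1 (0-2): L=6.4620, (cx,cy)=(1.0000,0.0000)
member 2 (1-2): L=7.7575, (cx,cy)=(0.4272,-0.9042)
member 3 (1-3): L=6.4915, (cx,cy)=(0.9939,0.1101)
member 4 (2-3): L=8.3417, (cx,cy)=(0.3762,0.9265)
solve A·x = −loads:
  F[0-1] = -1221.5047 N (compression)
  F[0-2] = -239.6245 N (compression)
  F[1-2] = +560.9194 N (tension)
  F[1-3] = -0.0000 N (compression)
  F[2-3] = -0.0000 N (compression)
  Rx@0 = +739.7900 N
  Ry@0 = +1114.4094 N
  Ry@2 = -507.1594 N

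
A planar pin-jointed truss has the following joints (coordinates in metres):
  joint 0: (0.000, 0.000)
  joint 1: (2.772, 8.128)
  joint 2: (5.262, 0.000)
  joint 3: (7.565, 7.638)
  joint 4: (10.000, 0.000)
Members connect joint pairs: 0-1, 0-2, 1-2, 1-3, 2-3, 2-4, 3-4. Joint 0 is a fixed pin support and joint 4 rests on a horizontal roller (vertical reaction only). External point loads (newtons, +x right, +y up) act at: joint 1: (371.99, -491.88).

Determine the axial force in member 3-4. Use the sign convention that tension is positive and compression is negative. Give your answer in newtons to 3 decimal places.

-460.457

N=5 nodes, M=7 members, R=3 reactions → 2N=10, M+R=10
member 0 (0-1): L=8.5877, (cx,cy)=(0.3228,0.9465)
member 1 (0-2): L=5.2620, (cx,cy)=(1.0000,0.0000)
member 2 (1-2): L=8.5009, (cx,cy)=(0.2929,-0.9561)
member 3 (1-3): L=4.8180, (cx,cy)=(0.9948,-0.1017)
member 4 (2-3): L=7.9776, (cx,cy)=(0.2887,0.9574)
member 5 (2-4): L=4.7380, (cx,cy)=(1.0000,0.0000)
member 6 (3-4): L=8.0167, (cx,cy)=(0.3037,-0.9528)
solve A·x = −loads:
  F[0-1] = -56.1849 N (compression)
  F[0-2] = +390.1258 N (tension)
  F[1-2] = -430.5998 N (compression)
  F[1-3] = -265.3740 N (compression)
  F[2-3] = +430.0216 N (tension)
  F[2-4] = +139.8587 N (tension)
  F[3-4] = -460.4568 N (compression)
  Rx@0 = -371.9900 N
  Ry@0 = +53.1774 N
  Ry@4 = +438.7026 N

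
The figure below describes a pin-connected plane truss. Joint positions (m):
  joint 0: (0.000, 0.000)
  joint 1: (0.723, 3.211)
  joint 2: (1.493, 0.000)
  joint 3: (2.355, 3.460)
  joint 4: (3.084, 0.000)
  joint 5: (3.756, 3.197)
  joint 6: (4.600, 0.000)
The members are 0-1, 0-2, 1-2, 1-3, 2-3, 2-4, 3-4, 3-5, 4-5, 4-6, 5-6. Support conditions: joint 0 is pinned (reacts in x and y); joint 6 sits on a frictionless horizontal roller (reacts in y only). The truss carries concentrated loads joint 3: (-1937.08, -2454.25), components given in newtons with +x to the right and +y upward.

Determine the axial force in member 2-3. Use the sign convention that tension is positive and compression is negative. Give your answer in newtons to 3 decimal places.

N=7 nodes, M=11 members, R=3 reactions → 2N=14, M+R=14
member 0 (0-1): L=3.2914, (cx,cy)=(0.2197,0.9756)
member 1 (0-2): L=1.4930, (cx,cy)=(1.0000,0.0000)
member 2 (1-2): L=3.3020, (cx,cy)=(0.2332,-0.9724)
member 3 (1-3): L=1.6509, (cx,cy)=(0.9886,0.1508)
member 4 (2-3): L=3.5658, (cx,cy)=(0.2417,0.9703)
member 5 (2-4): L=1.5910, (cx,cy)=(1.0000,0.0000)
member 6 (3-4): L=3.5360, (cx,cy)=(0.2062,-0.9785)
member 7 (3-5): L=1.4255, (cx,cy)=(0.9828,-0.1845)
member 8 (4-5): L=3.2669, (cx,cy)=(0.2057,0.9786)
member 9 (4-6): L=1.5160, (cx,cy)=(1.0000,0.0000)
member 10 (5-6): L=3.3065, (cx,cy)=(0.2553,-0.9669)
solve A·x = −loads:
  F[0-1] = -2721.2671 N (compression)
  F[0-2] = -1339.3155 N (compression)
  F[1-2] = +2543.2279 N (tension)
  F[1-3] = -1204.5996 N (compression)
  F[2-3] = -2548.7086 N (compression)
  F[2-4] = -130.1268 N (compression)
  F[3-4] = +187.4029 N (tension)
  F[3-5] = +93.0885 N (tension)
  F[4-5] = -187.3842 N (compression)
  F[4-6] = -52.9452 N (compression)
  F[5-6] = +207.4227 N (tension)
  Rx@0 = +1937.0800 N
  Ry@0 = +2654.8018 N
  Ry@6 = -200.5517 N

-2548.709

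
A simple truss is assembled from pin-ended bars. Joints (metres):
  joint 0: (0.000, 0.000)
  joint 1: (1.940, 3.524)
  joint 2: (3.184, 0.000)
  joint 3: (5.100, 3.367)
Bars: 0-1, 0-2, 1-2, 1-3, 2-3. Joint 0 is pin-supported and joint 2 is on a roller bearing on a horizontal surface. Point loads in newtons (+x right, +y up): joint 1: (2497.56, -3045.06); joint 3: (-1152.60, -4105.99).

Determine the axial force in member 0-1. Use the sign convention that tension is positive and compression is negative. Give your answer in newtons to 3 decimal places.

3226.515

N=4 nodes, M=5 members, R=3 reactions → 2N=8, M+R=8
member 0 (0-1): L=4.0227, (cx,cy)=(0.4823,0.8760)
member 1 (0-2): L=3.1840, (cx,cy)=(1.0000,0.0000)
member 2 (1-2): L=3.7371, (cx,cy)=(0.3329,-0.9430)
member 3 (1-3): L=3.1639, (cx,cy)=(0.9988,-0.0496)
member 4 (2-3): L=3.8740, (cx,cy)=(0.4946,0.8691)
solve A·x = −loads:
  F[0-1] = +3226.5147 N (tension)
  F[0-2] = -211.0662 N (compression)
  F[1-2] = -6287.3414 N (compression)
  F[1-3] = +1152.7921 N (tension)
  F[2-3] = -4658.4282 N (compression)
  Rx@0 = -1344.9600 N
  Ry@0 = -2826.5136 N
  Ry@2 = +9977.5636 N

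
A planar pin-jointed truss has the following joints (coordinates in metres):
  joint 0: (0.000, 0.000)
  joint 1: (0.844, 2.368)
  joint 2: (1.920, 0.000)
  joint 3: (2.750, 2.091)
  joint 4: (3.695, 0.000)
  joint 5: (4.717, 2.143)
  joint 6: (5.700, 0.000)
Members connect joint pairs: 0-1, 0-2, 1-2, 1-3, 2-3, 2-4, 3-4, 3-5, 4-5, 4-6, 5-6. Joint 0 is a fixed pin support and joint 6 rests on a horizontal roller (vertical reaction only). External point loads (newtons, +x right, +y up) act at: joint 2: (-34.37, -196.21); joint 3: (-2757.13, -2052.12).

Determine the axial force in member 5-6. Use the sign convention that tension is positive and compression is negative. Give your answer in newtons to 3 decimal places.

-49.198

N=7 nodes, M=11 members, R=3 reactions → 2N=14, M+R=14
member 0 (0-1): L=2.5139, (cx,cy)=(0.3357,0.9420)
member 1 (0-2): L=1.9200, (cx,cy)=(1.0000,0.0000)
member 2 (1-2): L=2.6010, (cx,cy)=(0.4137,-0.9104)
member 3 (1-3): L=1.9260, (cx,cy)=(0.9896,-0.1438)
member 4 (2-3): L=2.2497, (cx,cy)=(0.3689,0.9295)
member 5 (2-4): L=1.7750, (cx,cy)=(1.0000,0.0000)
member 6 (3-4): L=2.2946, (cx,cy)=(0.4118,-0.9113)
member 7 (3-5): L=1.9677, (cx,cy)=(0.9997,0.0264)
member 8 (4-5): L=2.3742, (cx,cy)=(0.4305,0.9026)
member 9 (4-6): L=2.0050, (cx,cy)=(1.0000,0.0000)
member 10 (5-6): L=2.3577, (cx,cy)=(0.4169,-0.9089)
solve A·x = −loads:
  F[0-1] = -2339.3956 N (compression)
  F[0-2] = -2006.0911 N (compression)
  F[1-2] = +2725.8164 N (tension)
  F[1-3] = -1933.1410 N (compression)
  F[2-3] = -2458.8891 N (compression)
  F[2-4] = +63.0890 N (tension)
  F[3-4] = -50.3023 N (compression)
  F[3-5] = -42.3877 N (compression)
  F[4-5] = +50.7843 N (tension)
  F[4-6] = +20.5124 N (tension)
  F[5-6] = -49.1984 N (compression)
  Rx@0 = +2791.5000 N
  Ry@0 = +2203.6117 N
  Ry@6 = +44.7183 N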